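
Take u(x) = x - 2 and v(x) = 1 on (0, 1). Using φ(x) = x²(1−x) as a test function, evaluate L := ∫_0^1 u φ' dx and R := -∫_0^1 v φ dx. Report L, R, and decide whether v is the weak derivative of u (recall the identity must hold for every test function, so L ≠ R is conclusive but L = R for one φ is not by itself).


LHS = -1/12, RHS = -1/12. Yes, v = u' weakly.

u(x) = x - 2, classical derivative u'(x) = 1.
φ(x) = x²(1−x), so φ'(x) = x*(2 - 3*x).
Note φ(0) = φ(1) = 0, so the boundary term u·φ vanishes.
LHS = ∫_0^1 u(x) φ'(x) dx = ∫_0^1 (-3*x^3 + 8*x^2 - 4*x) dx. Term by term:
  ∫_0^1 -3*x^3 dx = -3/4;  ∫_0^1 8*x^2 dx = 8/3;  ∫_0^1 -4*x dx = -2.
Sum: -3/4 + 8/3 − 2 = -1/12.
So LHS = -1/12.
∫_0^1 v(x) φ(x) dx = ∫_0^1 (-x^3 + x^2) dx. Term by term:
  ∫_0^1 -x^3 dx = -1/4;  ∫_0^1 x^2 dx = 1/3.
Sum: -1/4 + 1/3 = 1/12.
So RHS = -∫_0^1 v(x) φ(x) dx = -1/12.
LHS = RHS, so the identity holds for this test φ.
Moreover u is smooth here and v(x) = u'(x) = 1 pointwise, so the identity holds for every test function. Hence v is the weak derivative of u.


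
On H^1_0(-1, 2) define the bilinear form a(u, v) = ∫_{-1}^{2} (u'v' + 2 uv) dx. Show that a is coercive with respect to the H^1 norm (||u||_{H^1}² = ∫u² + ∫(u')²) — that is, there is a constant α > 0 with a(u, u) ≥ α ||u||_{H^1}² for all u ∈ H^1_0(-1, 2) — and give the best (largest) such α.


α = 1

Coercivity of a(·,·) on H^1_0(-1, 2) means a(u, u) ≥ α ||u||_{H^1}² for every u ∈ H^1_0.
The interval has length L = 3, and Poincaré/coercivity depend only on L. Here a(u, u) = ∫(u')² + (2)·∫u².
Here c = 2 ≥ 1, so a(u,u) = ∫(u')² + c∫u² ≥ ∫(u')² + ∫u² = ||u||_{H^1}², i.e. α = 1 works. No larger α is possible: a(u,u) ≥ α||u||_{H^1}² means (1−α)∫(u')² ≥ (α−c)∫u², and for the modes u_n = sin(nπ(x−x₀)/L) (x₀ the left endpoint) one has ∫u_n²/∫(u_n')² = (L/(nπ))² → 0, so a(u_n,u_n)/||u_n||_{H^1}² → 1. Hence the optimal constant is α = 1.
Therefore α = 1.


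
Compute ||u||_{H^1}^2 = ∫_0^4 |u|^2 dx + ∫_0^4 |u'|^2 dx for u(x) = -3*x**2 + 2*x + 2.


||u||_{H^1}^2 = 23648/15

The H^1 norm (squared) on an interval (0, L) is
  ||u||_{H^1}^2 = ∫_0^L u(x)^2 dx + ∫_0^L u'(x)^2 dx.
Compute u'(x) = 2 - 6*x.
Then u(x)^2 = 9*x**4 - 12*x**3 - 8*x**2 + 8*x + 4 and u'(x)^2 = 36*x**2 - 24*x + 4.
Integrate each monomial from 0 to 4 using ∫_0^4 c·x^n dx = c·4^(n+1)/(n+1):
  ∫_0^4 u(x)^2 dx = ∫_0^4 (9*x^4 - 12*x^3 - 8*x^2 + 8*x + 4) dx. Term by term:
    ∫_0^4 9*x^4 dx = 9216/5;  ∫_0^4 -12*x^3 dx = -768;  ∫_0^4 -8*x^2 dx = -512/3;
    ∫_0^4 8*x dx = 64;  ∫_0^4 4 dx = 16.
  Sum: 9216/5 − 768 − 512/3 + 64 + 16 = 14768/15.
  ∫_0^4 u'(x)^2 dx = ∫_0^4 (36*x^2 - 24*x + 4) dx. Term by term:
    ∫_0^4 36*x^2 dx = 768;  ∫_0^4 -24*x dx = -192;  ∫_0^4 4 dx = 16.
  Sum: 768 − 192 + 16 = 592.
Adding: ||u||_{H^1}^2 = 14768/15 + 592 = 23648/15.


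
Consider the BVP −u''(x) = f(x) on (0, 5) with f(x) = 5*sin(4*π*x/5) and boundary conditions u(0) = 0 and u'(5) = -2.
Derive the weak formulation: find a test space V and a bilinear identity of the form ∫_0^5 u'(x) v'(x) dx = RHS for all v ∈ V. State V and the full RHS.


V = {v ∈ H^1(0, 5) : v(0) = 0} (test functions vanish at x = 0 where u is specified); weak form: ∫_0^5 u'v' dx = ∫_0^5 (5*sin(4*π*x/5)) v dx − 2·v(5) for all v ∈ V.

Multiply both sides by a test function v and integrate from 0 to 5:
  ∫_0^5 −u''(x) v(x) dx = ∫_0^5 f(x) v(x) dx.
Integrate the LHS by parts once:
  ∫_0^5 −u'' v dx = −[u'(x) v(x)]_0^5 + ∫_0^5 u'(x) v'(x) dx.
Thus ∫_0^5 u'(x) v'(x) dx = ∫_0^5 f(x) v(x) dx + [u'(x) v(x)]_0^5.
Choose V so that boundary terms are either known or forced to vanish.
Mixed BC: u(0) = 0 (Dirichlet) and u'(5) = -2 (Neumann). Define V = {v ∈ H^1(0, 5) : v(0) = 0}. Then [u' v]_0^5 = u'(5)·v(5) − u'(0)·0 = − 2·v(5).
Weak formulation: find u (satisfying any essential BC) such that ∫_0^5 u'(x) v'(x) dx = ∫_0^5 f v dx − 2·v(5) for all v ∈ V (Dirichlet at 0 absorbed into V; Neumann datum at x = 5 contributes the boundary term).
Substituting f(x) = 5*sin(4*π*x/5), the right-hand side is ∫_0^5 (5*sin(4*π*x/5)) v dx − 2·v(5).


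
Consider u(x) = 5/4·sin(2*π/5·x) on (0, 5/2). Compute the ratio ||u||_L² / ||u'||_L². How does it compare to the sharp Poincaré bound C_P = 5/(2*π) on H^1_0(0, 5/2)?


||u||_L² / ||u'||_L² = 5/(2*π) = C_P.

u(x) = 5/4·sin(2*π/5·x), so u'(x) = π*cos(2*π*x/5)/2.
Writing u(x) = A·sin(kπx/L) with A = 5/4 and k = 1, use ∫_0^L sin²(kπx/L) dx = L/2 and ∫_0^L cos²(kπx/L) dx = L/2.
u² = 25/16·sin²(2*π/5·x) and (u')² = π^2/4·cos²(2*π/5·x), and each of sin², cos² integrates to L/2 = 5/4 over (0, 5/2).
∫_0^5/2 u² dx = 125/64, so ||u||_L² = 5*sqrt(5)/8.
∫_0^5/2 (u')² dx = 5*π^2/16, so ||u'||_L² = sqrt(5)*π/4.
Ratio ||u||_L² / ||u'||_L² = 5/(2*π).
Sharp Poincaré constant on H^1_0(0, 5/2) is C_P = L/π = 5/(2*π), achieved by sin(2*π/5·x).
This is the k = 1 eigenfunction (up to amplitude), so the ratio equals the sharp Poincaré constant exactly.


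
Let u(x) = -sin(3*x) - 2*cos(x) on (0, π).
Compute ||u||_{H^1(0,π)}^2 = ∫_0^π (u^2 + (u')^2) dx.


||u||_{H^1(0,π)}^2 = 9*π

u'(x) = 2*sin(x) - 3*cos(3*x).
Expand u² and (u')² and integrate term by term on (0, π), using: for integers n ≥ 1, ∫_0^π sin²(nx) dx = ∫_0^π cos²(nx) dx = π/2; for n ≠ n', ∫_0^π sin(nx)sin(n'x) dx = ∫_0^π cos(nx)cos(n'x) dx = 0; and by product-to-sum, ∫_0^π sin(nx)cos(n'x) dx = ½∫_0^π [sin((n+n')x) + sin((n−n')x)] dx, which is 0 when n+n' is even and 2n/(n²−n'²) when n+n' is odd (it need not vanish on (0, π)).
  u² squared terms: (-1)²·∫sin(3x)² dx = 1·π/2 = π/2;  (-2)²·∫cos(x)² dx = 4·π/2 = 2*π.
  u² cross terms: 2·(-1)·(-2)·∫sin(3x)·cos(x) dx = 4·(0) = 0.
  So ∫_0^π u² dx = π/2 + 2*π + 0 = 5*π/2.
  (u')² squared terms: (-3)²·∫cos(3x)² dx = 9·π/2 = 9*π/2;  (2)²·∫sin(x)² dx = 4·π/2 = 2*π.
  (u')² cross terms: 2·(-3)·(2)·∫cos(3x)·sin(x) dx = -12·(0) = 0.
  So ∫_0^π (u')² dx = 9*π/2 + 2*π + 0 = 13*π/2.
||u||_{H^1}^2 = (5*π/2) + (13*π/2) = 9*π.


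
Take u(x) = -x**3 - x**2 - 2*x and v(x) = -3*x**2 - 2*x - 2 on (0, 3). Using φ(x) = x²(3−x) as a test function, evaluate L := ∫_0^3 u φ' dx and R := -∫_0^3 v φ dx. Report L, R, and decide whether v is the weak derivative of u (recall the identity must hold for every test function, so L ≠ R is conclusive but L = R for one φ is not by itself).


LHS = 1107/10, RHS = 1107/10. Yes, v = u' weakly.

u(x) = -x**3 - x**2 - 2*x, classical derivative u'(x) = -3*x**2 - 2*x - 2.
φ(x) = x²(3−x), so φ'(x) = 3*x*(2 - x).
Note φ(0) = φ(3) = 0, so the boundary term u·φ vanishes.
LHS = ∫_0^3 u(x) φ'(x) dx = ∫_0^3 (3*x^5 - 3*x^4 - 12*x^2) dx. Term by term:
  ∫_0^3 3*x^5 dx = 729/2;  ∫_0^3 -3*x^4 dx = -729/5;  ∫_0^3 -12*x^2 dx = -108.
Sum: 729/2 − 729/5 − 108 = 1107/10.
So LHS = 1107/10.
∫_0^3 v(x) φ(x) dx = ∫_0^3 (3*x^5 - 7*x^4 - 4*x^3 - 6*x^2) dx. Term by term:
  ∫_0^3 3*x^5 dx = 729/2;  ∫_0^3 -7*x^4 dx = -1701/5;  ∫_0^3 -4*x^3 dx = -81;
  ∫_0^3 -6*x^2 dx = -54.
Sum: 729/2 − 1701/5 − 81 − 54 = -1107/10.
So RHS = -∫_0^3 v(x) φ(x) dx = 1107/10.
LHS = RHS, so the identity holds for this test φ.
Moreover u is smooth here and v(x) = u'(x) = -3*x**2 - 2*x - 2 pointwise, so the identity holds for every test function. Hence v is the weak derivative of u.


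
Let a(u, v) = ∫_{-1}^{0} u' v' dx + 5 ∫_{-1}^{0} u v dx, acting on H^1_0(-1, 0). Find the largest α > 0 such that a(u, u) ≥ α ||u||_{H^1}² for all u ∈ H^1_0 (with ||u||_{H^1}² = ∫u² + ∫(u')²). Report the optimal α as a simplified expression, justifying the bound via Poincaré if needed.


α = 1

Coercivity of a(·,·) on H^1_0(-1, 0) means a(u, u) ≥ α ||u||_{H^1}² for every u ∈ H^1_0.
The interval has length L = 1, and Poincaré/coercivity depend only on L. Here a(u, u) = ∫(u')² + (5)·∫u².
Here c = 5 ≥ 1, so a(u,u) = ∫(u')² + c∫u² ≥ ∫(u')² + ∫u² = ||u||_{H^1}², i.e. α = 1 works. No larger α is possible: a(u,u) ≥ α||u||_{H^1}² means (1−α)∫(u')² ≥ (α−c)∫u², and for the modes u_n = sin(nπ(x−x₀)/L) (x₀ the left endpoint) one has ∫u_n²/∫(u_n')² = (L/(nπ))² → 0, so a(u_n,u_n)/||u_n||_{H^1}² → 1. Hence the optimal constant is α = 1.
Therefore α = 1.


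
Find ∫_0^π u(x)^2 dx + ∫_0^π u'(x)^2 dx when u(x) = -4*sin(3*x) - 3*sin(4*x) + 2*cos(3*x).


||u||_{H^1(0,π)}^2 = -960/7 + 353*π/2

u'(x) = -6*sin(3*x) - 12*cos(3*x) - 12*cos(4*x).
Expand u² and (u')² and integrate term by term on (0, π), using: for integers n ≥ 1, ∫_0^π sin²(nx) dx = ∫_0^π cos²(nx) dx = π/2; for n ≠ n', ∫_0^π sin(nx)sin(n'x) dx = ∫_0^π cos(nx)cos(n'x) dx = 0; and by product-to-sum, ∫_0^π sin(nx)cos(n'x) dx = ½∫_0^π [sin((n+n')x) + sin((n−n')x)] dx, which is 0 when n+n' is even and 2n/(n²−n'²) when n+n' is odd (it need not vanish on (0, π)).
  u² squared terms: (-4)²·∫sin(3x)² dx = 16·π/2 = 8*π;  (-3)²·∫sin(4x)² dx = 9·π/2 = 9*π/2;  (2)²·∫cos(3x)² dx = 4·π/2 = 2*π.
  u² cross terms: 2·(-4)·(-3)·∫sin(3x)·sin(4x) dx = 24·(0) = 0;  2·(-4)·(2)·∫sin(3x)·cos(3x) dx = -16·(0) = 0;  2·(-3)·(2)·∫sin(4x)·cos(3x) dx = -12·(8/7) = -96/7.
  So ∫_0^π u² dx = 8*π + 9*π/2 + 2*π + 0 + 0 − 96/7 = -96/7 + 29*π/2.
  (u')² squared terms: (-12)²·∫cos(3x)² dx = 144·π/2 = 72*π;  (-12)²·∫cos(4x)² dx = 144·π/2 = 72*π;  (-6)²·∫sin(3x)² dx = 36·π/2 = 18*π.
  (u')² cross terms: 2·(-12)·(-12)·∫cos(3x)·cos(4x) dx = 288·(0) = 0;  2·(-12)·(-6)·∫cos(3x)·sin(3x) dx = 144·(0) = 0;  2·(-12)·(-6)·∫cos(4x)·sin(3x) dx = 144·(-6/7) = -864/7.
  So ∫_0^π (u')² dx = 72*π + 72*π + 18*π + 0 + 0 − 864/7 = -864/7 + 162*π.
||u||_{H^1}^2 = (-96/7 + 29*π/2) + (-864/7 + 162*π) = -960/7 + 353*π/2.


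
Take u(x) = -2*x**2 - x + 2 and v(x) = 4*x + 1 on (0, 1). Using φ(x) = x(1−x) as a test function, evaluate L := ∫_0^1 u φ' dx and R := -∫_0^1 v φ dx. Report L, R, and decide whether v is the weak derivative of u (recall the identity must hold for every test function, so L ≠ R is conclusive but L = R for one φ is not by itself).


LHS = 1/2, RHS = -1/2. No, v is not the weak derivative of u.

u(x) = -2*x**2 - x + 2, classical derivative u'(x) = -4*x - 1.
φ(x) = x(1−x), so φ'(x) = 1 - 2*x.
Note φ(0) = φ(1) = 0, so the boundary term u·φ vanishes.
LHS = ∫_0^1 u(x) φ'(x) dx = ∫_0^1 (4*x^3 - 5*x + 2) dx. Term by term:
  ∫_0^1 4*x^3 dx = 1;  ∫_0^1 -5*x dx = -5/2;  ∫_0^1 2 dx = 2.
Sum: 1 − 5/2 + 2 = 1/2.
So LHS = 1/2.
∫_0^1 v(x) φ(x) dx = ∫_0^1 (-4*x^3 + 3*x^2 + x) dx. Term by term:
  ∫_0^1 -4*x^3 dx = -1;  ∫_0^1 3*x^2 dx = 1;  ∫_0^1 x dx = 1/2.
Sum: -1 + 1 + 1/2 = 1/2.
So RHS = -∫_0^1 v(x) φ(x) dx = -1/2.
LHS − RHS = 1 ≠ 0, so the identity fails.
(For a valid weak derivative the identity must hold for EVERY test function, in particular this one. The failure shows v is NOT the weak derivative of u.)
Correct weak derivative would be u'(x) = -4*x - 1.


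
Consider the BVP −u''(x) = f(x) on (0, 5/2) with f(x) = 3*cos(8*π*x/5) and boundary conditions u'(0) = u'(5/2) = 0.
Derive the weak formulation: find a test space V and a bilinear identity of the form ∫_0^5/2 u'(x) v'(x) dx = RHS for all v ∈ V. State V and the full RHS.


V = H^1(0, 5/2) (no boundary constraint on v; u is determined up to an additive constant); weak form: ∫_0^5/2 u'v' dx = ∫_0^5/2 (3*cos(8*π*x/5)) v dx for all v ∈ V.

Multiply both sides by a test function v and integrate from 0 to 5/2:
  ∫_0^5/2 −u''(x) v(x) dx = ∫_0^5/2 f(x) v(x) dx.
Integrate the LHS by parts once:
  ∫_0^5/2 −u'' v dx = −[u'(x) v(x)]_0^5/2 + ∫_0^5/2 u'(x) v'(x) dx.
Thus ∫_0^5/2 u'(x) v'(x) dx = ∫_0^5/2 f(x) v(x) dx + [u'(x) v(x)]_0^5/2.
Choose V so that boundary terms are either known or forced to vanish.
u has homogeneous Neumann: u'(0) = u'(5/2) = 0. So [u' v]_0^5/2 = 0·v(5/2) − 0·v(0) = 0 for any v; take V = H^1(0, 5/2).
Weak formulation: find u (satisfying any essential BC) such that ∫_0^5/2 u'(x) v'(x) dx = ∫_0^5/2 f v dx for all v ∈ V (homogeneous Neumann, so boundary terms vanish).
Substituting f(x) = 3*cos(8*π*x/5), the right-hand side is ∫_0^5/2 (3*cos(8*π*x/5)) v dx.
Compatibility check (pure Neumann): taking v ≡ 1 ∈ V gives 0 = ∫_0^5/2 f dx + (0) − (0), i.e. ∫_0^5/2 f dx must equal u'(0) − u'(5/2) = 0. Indeed ∫_0^5/2 (3*cos(8*π*x/5)) dx = 0, so the data are compatible. The solution is then unique only up to an additive constant (fix it e.g. by requiring ∫_0^5/2 u dx = 0).


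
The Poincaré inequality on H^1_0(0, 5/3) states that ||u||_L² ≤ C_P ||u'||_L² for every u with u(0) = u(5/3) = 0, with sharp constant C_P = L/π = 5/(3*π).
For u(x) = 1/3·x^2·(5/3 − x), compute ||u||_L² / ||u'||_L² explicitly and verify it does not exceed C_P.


||u||_L² / ||u'||_L² = 5*sqrt(14)/42 < C_P = 5/(3*π).

u(x) = 1/3·x^2·(5/3 − x), so u'(x) = x*(10 - 9*x)/9.
u(x) = 1/3·x^2·(5/3 − x) vanishes at x = 0 and x = 5/3, so u ∈ H^1_0(0, 5/3). Differentiate via the product rule and integrate the resulting polynomials term by term.
  ∫_0^5/3 u² dx = ∫_0^5/3 (x^6/9 - 10*x^5/27 + 25*x^4/81) dx. Term by term:
    ∫_0^5/3 x^6/9 dx = 78125/137781;  ∫_0^5/3 -10*x^5/27 dx = -78125/59049;  ∫_0^5/3 25*x^4/81 dx = 15625/19683.
  Sum: 78125/137781 − 78125/59049 + 15625/19683 = 15625/413343.
  ∫_0^5/3 (u')² dx = ∫_0^5/3 (x^4 - 20*x^3/9 + 100*x^2/81) dx. Term by term:
    ∫_0^5/3 x^4 dx = 625/243;  ∫_0^5/3 -20*x^3/9 dx = -3125/729;  ∫_0^5/3 100*x^2/81 dx = 12500/6561.
  Sum: 625/243 − 3125/729 + 12500/6561 = 1250/6561.
∫_0^5/3 u² dx = 15625/413343, so ||u||_L² = 125*sqrt(7)/1701.
∫_0^5/3 (u')² dx = 1250/6561, so ||u'||_L² = 25*sqrt(2)/81.
Ratio ||u||_L² / ||u'||_L² = 5*sqrt(14)/42.
Sharp Poincaré constant on H^1_0(0, 5/3) is C_P = L/π = 5/(3*π), achieved by sin(3*π/5·x).
A polynomial bump cannot attain the sharp Poincaré constant (only the first sine eigenfunction does), so the ratio is strictly less than C_P, consistent with ||u||_L² ≤ C_P ||u'||_L².


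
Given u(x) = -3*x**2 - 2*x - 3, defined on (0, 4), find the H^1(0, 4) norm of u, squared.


||u||_{H^1}^2 = 62828/15

The H^1 norm (squared) on an interval (0, L) is
  ||u||_{H^1}^2 = ∫_0^L u(x)^2 dx + ∫_0^L u'(x)^2 dx.
Compute u'(x) = -6*x - 2.
Then u(x)^2 = 9*x**4 + 12*x**3 + 22*x**2 + 12*x + 9 and u'(x)^2 = 36*x**2 + 24*x + 4.
Integrate each monomial from 0 to 4 using ∫_0^4 c·x^n dx = c·4^(n+1)/(n+1):
  ∫_0^4 u(x)^2 dx = ∫_0^4 (9*x^4 + 12*x^3 + 22*x^2 + 12*x + 9) dx. Term by term:
    ∫_0^4 9*x^4 dx = 9216/5;  ∫_0^4 12*x^3 dx = 768;  ∫_0^4 22*x^2 dx = 1408/3;
    ∫_0^4 12*x dx = 96;  ∫_0^4 9 dx = 36.
  Sum: 9216/5 + 768 + 1408/3 + 96 + 36 = 48188/15.
  ∫_0^4 u'(x)^2 dx = ∫_0^4 (36*x^2 + 24*x + 4) dx. Term by term:
    ∫_0^4 36*x^2 dx = 768;  ∫_0^4 24*x dx = 192;  ∫_0^4 4 dx = 16.
  Sum: 768 + 192 + 16 = 976.
Adding: ||u||_{H^1}^2 = 48188/15 + 976 = 62828/15.


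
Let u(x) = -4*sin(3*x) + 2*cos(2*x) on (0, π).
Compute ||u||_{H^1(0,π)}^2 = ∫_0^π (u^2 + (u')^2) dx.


||u||_{H^1(0,π)}^2 = -96 + 90*π

u'(x) = -4*sin(2*x) - 12*cos(3*x).
Expand u² and (u')² and integrate term by term on (0, π), using: for integers n ≥ 1, ∫_0^π sin²(nx) dx = ∫_0^π cos²(nx) dx = π/2; for n ≠ n', ∫_0^π sin(nx)sin(n'x) dx = ∫_0^π cos(nx)cos(n'x) dx = 0; and by product-to-sum, ∫_0^π sin(nx)cos(n'x) dx = ½∫_0^π [sin((n+n')x) + sin((n−n')x)] dx, which is 0 when n+n' is even and 2n/(n²−n'²) when n+n' is odd (it need not vanish on (0, π)).
  u² squared terms: (-4)²·∫sin(3x)² dx = 16·π/2 = 8*π;  (2)²·∫cos(2x)² dx = 4·π/2 = 2*π.
  u² cross terms: 2·(-4)·(2)·∫sin(3x)·cos(2x) dx = -16·(6/5) = -96/5.
  So ∫_0^π u² dx = 8*π + 2*π − 96/5 = -96/5 + 10*π.
  (u')² squared terms: (-12)²·∫cos(3x)² dx = 144·π/2 = 72*π;  (-4)²·∫sin(2x)² dx = 16·π/2 = 8*π.
  (u')² cross terms: 2·(-12)·(-4)·∫cos(3x)·sin(2x) dx = 96·(-4/5) = -384/5.
  So ∫_0^π (u')² dx = 72*π + 8*π − 384/5 = -384/5 + 80*π.
||u||_{H^1}^2 = (-96/5 + 10*π) + (-384/5 + 80*π) = -96 + 90*π.


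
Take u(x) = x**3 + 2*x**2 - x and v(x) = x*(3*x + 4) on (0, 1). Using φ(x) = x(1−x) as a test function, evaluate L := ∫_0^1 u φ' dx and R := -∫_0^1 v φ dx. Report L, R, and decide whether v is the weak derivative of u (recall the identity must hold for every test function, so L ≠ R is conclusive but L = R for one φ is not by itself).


LHS = -19/60, RHS = -29/60. No, v is not the weak derivative of u.

u(x) = x**3 + 2*x**2 - x, classical derivative u'(x) = 3*x**2 + 4*x - 1.
φ(x) = x(1−x), so φ'(x) = 1 - 2*x.
Note φ(0) = φ(1) = 0, so the boundary term u·φ vanishes.
LHS = ∫_0^1 u(x) φ'(x) dx = ∫_0^1 (-2*x^4 - 3*x^3 + 4*x^2 - x) dx. Term by term:
  ∫_0^1 -2*x^4 dx = -2/5;  ∫_0^1 -3*x^3 dx = -3/4;  ∫_0^1 4*x^2 dx = 4/3;
  ∫_0^1 -x dx = -1/2.
Sum: -2/5 − 3/4 + 4/3 − 1/2 = -19/60.
So LHS = -19/60.
∫_0^1 v(x) φ(x) dx = ∫_0^1 (-3*x^4 - x^3 + 4*x^2) dx. Term by term:
  ∫_0^1 -3*x^4 dx = -3/5;  ∫_0^1 -x^3 dx = -1/4;  ∫_0^1 4*x^2 dx = 4/3.
Sum: -3/5 − 1/4 + 4/3 = 29/60.
So RHS = -∫_0^1 v(x) φ(x) dx = -29/60.
LHS − RHS = 1/6 ≠ 0, so the identity fails.
(For a valid weak derivative the identity must hold for EVERY test function, in particular this one. The failure shows v is NOT the weak derivative of u.)
Correct weak derivative would be u'(x) = 3*x**2 + 4*x - 1.


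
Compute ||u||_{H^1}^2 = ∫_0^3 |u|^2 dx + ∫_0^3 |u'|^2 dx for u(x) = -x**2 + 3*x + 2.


||u||_{H^1}^2 = 471/10

The H^1 norm (squared) on an interval (0, L) is
  ||u||_{H^1}^2 = ∫_0^L u(x)^2 dx + ∫_0^L u'(x)^2 dx.
Compute u'(x) = 3 - 2*x.
Then u(x)^2 = x**4 - 6*x**3 + 5*x**2 + 12*x + 4 and u'(x)^2 = 4*x**2 - 12*x + 9.
Integrate each monomial from 0 to 3 using ∫_0^3 c·x^n dx = c·3^(n+1)/(n+1):
  ∫_0^3 u(x)^2 dx = ∫_0^3 (x^4 - 6*x^3 + 5*x^2 + 12*x + 4) dx. Term by term:
    ∫_0^3 x^4 dx = 243/5;  ∫_0^3 -6*x^3 dx = -243/2;  ∫_0^3 5*x^2 dx = 45;
    ∫_0^3 12*x dx = 54;  ∫_0^3 4 dx = 12.
  Sum: 243/5 − 243/2 + 45 + 54 + 12 = 381/10.
  ∫_0^3 u'(x)^2 dx = ∫_0^3 (4*x^2 - 12*x + 9) dx. Term by term:
    ∫_0^3 4*x^2 dx = 36;  ∫_0^3 -12*x dx = -54;  ∫_0^3 9 dx = 27.
  Sum: 36 − 54 + 27 = 9.
Adding: ||u||_{H^1}^2 = 381/10 + 9 = 471/10.


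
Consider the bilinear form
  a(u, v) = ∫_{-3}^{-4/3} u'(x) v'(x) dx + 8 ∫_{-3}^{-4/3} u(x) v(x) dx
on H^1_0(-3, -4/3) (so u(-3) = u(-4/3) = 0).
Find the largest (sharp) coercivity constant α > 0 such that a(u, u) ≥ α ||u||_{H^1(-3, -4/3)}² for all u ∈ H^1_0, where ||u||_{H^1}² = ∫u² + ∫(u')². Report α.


α = 1

Coercivity of a(·,·) on H^1_0(-3, -4/3) means a(u, u) ≥ α ||u||_{H^1}² for every u ∈ H^1_0.
The interval has length L = 5/3, and Poincaré/coercivity depend only on L. Here a(u, u) = ∫(u')² + (8)·∫u².
Here c = 8 ≥ 1, so a(u,u) = ∫(u')² + c∫u² ≥ ∫(u')² + ∫u² = ||u||_{H^1}², i.e. α = 1 works. No larger α is possible: a(u,u) ≥ α||u||_{H^1}² means (1−α)∫(u')² ≥ (α−c)∫u², and for the modes u_n = sin(nπ(x−x₀)/L) (x₀ the left endpoint) one has ∫u_n²/∫(u_n')² = (L/(nπ))² → 0, so a(u_n,u_n)/||u_n||_{H^1}² → 1. Hence the optimal constant is α = 1.
Therefore α = 1.


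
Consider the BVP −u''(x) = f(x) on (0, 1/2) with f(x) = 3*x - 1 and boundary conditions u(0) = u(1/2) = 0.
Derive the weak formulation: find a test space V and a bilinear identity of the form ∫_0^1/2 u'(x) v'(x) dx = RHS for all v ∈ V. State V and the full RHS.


V = H^1_0(0, 1/2) (so v(0) = v(1/2) = 0); weak form: ∫_0^1/2 u'v' dx = ∫_0^1/2 (3*x - 1) v dx for all v ∈ V.

Multiply both sides by a test function v and integrate from 0 to 1/2:
  ∫_0^1/2 −u''(x) v(x) dx = ∫_0^1/2 f(x) v(x) dx.
Integrate the LHS by parts once:
  ∫_0^1/2 −u'' v dx = −[u'(x) v(x)]_0^1/2 + ∫_0^1/2 u'(x) v'(x) dx.
Thus ∫_0^1/2 u'(x) v'(x) dx = ∫_0^1/2 f(x) v(x) dx + [u'(x) v(x)]_0^1/2.
Choose V so that boundary terms are either known or forced to vanish.
u is Dirichlet: u(0) = u(1/2) = 0. Let V = H^1_0(0, 1/2); then v(0) = v(1/2) = 0, and [u' v]_0^1/2 = 0.
Weak formulation: find u (satisfying any essential BC) such that ∫_0^1/2 u'(x) v'(x) dx = ∫_0^1/2 f v dx for all v ∈ V.
Substituting f(x) = 3*x - 1, the right-hand side is ∫_0^1/2 (3*x - 1) v dx.


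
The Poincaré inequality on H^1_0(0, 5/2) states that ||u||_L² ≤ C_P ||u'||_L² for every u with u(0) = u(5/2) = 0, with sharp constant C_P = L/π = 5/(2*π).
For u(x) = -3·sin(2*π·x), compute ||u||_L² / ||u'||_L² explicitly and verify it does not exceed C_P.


||u||_L² / ||u'||_L² = 1/(2*π) < C_P = 5/(2*π).

u(x) = -3·sin(2*π·x), so u'(x) = -6*π*cos(2*π*x).
Writing u(x) = A·sin(kπx/L) with A = -3 and k = 5, use ∫_0^L sin²(kπx/L) dx = L/2 and ∫_0^L cos²(kπx/L) dx = L/2.
u² = 9·sin²(2*π·x) and (u')² = 36*π^2·cos²(2*π·x), and each of sin², cos² integrates to L/2 = 5/4 over (0, 5/2).
∫_0^5/2 u² dx = 45/4, so ||u||_L² = 3*sqrt(5)/2.
∫_0^5/2 (u')² dx = 45*π^2, so ||u'||_L² = 3*sqrt(5)*π.
Ratio ||u||_L² / ||u'||_L² = 1/(2*π).
Sharp Poincaré constant on H^1_0(0, 5/2) is C_P = L/π = 5/(2*π), achieved by sin(2*π/5·x).
This is the k = 5 harmonic; the ratio L/(kπ) is strictly less than C_P = L/π, consistent with the sharp inequality ||u||_L² ≤ C_P ||u'||_L².


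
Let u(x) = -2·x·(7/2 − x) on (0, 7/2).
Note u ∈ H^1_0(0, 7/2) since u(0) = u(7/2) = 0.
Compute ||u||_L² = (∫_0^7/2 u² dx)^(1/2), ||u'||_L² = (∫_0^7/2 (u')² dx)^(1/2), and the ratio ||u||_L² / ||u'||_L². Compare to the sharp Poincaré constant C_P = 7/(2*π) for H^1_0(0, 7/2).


||u||_L² / ||u'||_L² = 7*sqrt(10)/20 < C_P = 7/(2*π).

u(x) = -2·x·(7/2 − x), so u'(x) = 4*x - 7.
u(x) = -2·x·(7/2 − x) vanishes at x = 0 and x = 7/2, so u ∈ H^1_0(0, 7/2). Differentiate via the product rule and integrate the resulting polynomials term by term.
  ∫_0^7/2 u² dx = ∫_0^7/2 (4*x^4 - 28*x^3 + 49*x^2) dx. Term by term:
    ∫_0^7/2 4*x^4 dx = 16807/40;  ∫_0^7/2 -28*x^3 dx = -16807/16;  ∫_0^7/2 49*x^2 dx = 16807/24.
  Sum: 16807/40 − 16807/16 + 16807/24 = 16807/240.
  ∫_0^7/2 (u')² dx = ∫_0^7/2 (16*x^2 - 56*x + 49) dx. Term by term:
    ∫_0^7/2 16*x^2 dx = 686/3;  ∫_0^7/2 -56*x dx = -343;  ∫_0^7/2 49 dx = 343/2.
  Sum: 686/3 − 343 + 343/2 = 343/6.
∫_0^7/2 u² dx = 16807/240, so ||u||_L² = 49*sqrt(105)/60.
∫_0^7/2 (u')² dx = 343/6, so ||u'||_L² = 7*sqrt(42)/6.
Ratio ||u||_L² / ||u'||_L² = 7*sqrt(10)/20.
Sharp Poincaré constant on H^1_0(0, 7/2) is C_P = L/π = 7/(2*π), achieved by sin(2*π/7·x).
A polynomial bump cannot attain the sharp Poincaré constant (only the first sine eigenfunction does), so the ratio is strictly less than C_P, consistent with ||u||_L² ≤ C_P ||u'||_L².


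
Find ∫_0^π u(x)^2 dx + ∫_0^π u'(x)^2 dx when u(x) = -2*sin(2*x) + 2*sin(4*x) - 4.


||u||_{H^1(0,π)}^2 = 60*π

u'(x) = -4*cos(2*x) + 8*cos(4*x).
Expand u² and (u')² and integrate term by term on (0, π), using: for integers n ≥ 1, ∫_0^π sin²(nx) dx = ∫_0^π cos²(nx) dx = π/2; for n ≠ n', ∫_0^π sin(nx)sin(n'x) dx = ∫_0^π cos(nx)cos(n'x) dx = 0; and by product-to-sum, ∫_0^π sin(nx)cos(n'x) dx = ½∫_0^π [sin((n+n')x) + sin((n−n')x)] dx, which is 0 when n+n' is even and 2n/(n²−n'²) when n+n' is odd (it need not vanish on (0, π)). For the constant mode: ∫_0^π 1 dx = π, ∫_0^π cos(nx) dx = 0, ∫_0^π sin(nx) dx = (1−(−1)^n)/n.
  u² squared terms: (-4)²·∫1 dx = 16·π = 16*π;  (-2)²·∫sin(2x)² dx = 4·π/2 = 2*π;  (2)²·∫sin(4x)² dx = 4·π/2 = 2*π.
  u² cross terms: 2·(-4)·(-2)·∫1·sin(2x) dx = 16·(0) = 0;  2·(-4)·(2)·∫1·sin(4x) dx = -16·(0) = 0;  2·(-2)·(2)·∫sin(2x)·sin(4x) dx = -8·(0) = 0.
  So ∫_0^π u² dx = 16*π + 2*π + 2*π + 0 + 0 + 0 = 20*π.
  (u')² squared terms: (-4)²·∫cos(2x)² dx = 16·π/2 = 8*π;  (8)²·∫cos(4x)² dx = 64·π/2 = 32*π.
  (u')² cross terms: 2·(-4)·(8)·∫cos(2x)·cos(4x) dx = -64·(0) = 0.
  So ∫_0^π (u')² dx = 8*π + 32*π + 0 = 40*π.
||u||_{H^1}^2 = (20*π) + (40*π) = 60*π.


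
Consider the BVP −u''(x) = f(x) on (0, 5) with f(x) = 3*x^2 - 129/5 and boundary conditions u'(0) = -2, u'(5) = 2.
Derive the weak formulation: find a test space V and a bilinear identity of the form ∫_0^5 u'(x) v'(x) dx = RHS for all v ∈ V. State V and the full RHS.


V = H^1(0, 5) (v unrestricted at boundary; u is determined up to an additive constant); weak form: ∫_0^5 u'v' dx = ∫_0^5 (3*x^2 - 129/5) v dx + 2·v(5) + 2·v(0) for all v ∈ V.

Multiply both sides by a test function v and integrate from 0 to 5:
  ∫_0^5 −u''(x) v(x) dx = ∫_0^5 f(x) v(x) dx.
Integrate the LHS by parts once:
  ∫_0^5 −u'' v dx = −[u'(x) v(x)]_0^5 + ∫_0^5 u'(x) v'(x) dx.
Thus ∫_0^5 u'(x) v'(x) dx = ∫_0^5 f(x) v(x) dx + [u'(x) v(x)]_0^5.
Choose V so that boundary terms are either known or forced to vanish.
u has inhomogeneous Neumann u'(0) = -2, u'(5) = 2. [u' v]_0^5 = (2)·v(5) − (-2)·v(0) = 2·v(5) + 2·v(0). Take V = H^1(0, 5); boundary term becomes part of RHS.
Weak formulation: find u (satisfying any essential BC) such that ∫_0^5 u'(x) v'(x) dx = ∫_0^5 f v dx + 2·v(5) + 2·v(0) for all v ∈ V (Neumann data are natural BCs: they enter the RHS as boundary terms).
Substituting f(x) = 3*x^2 - 129/5, the right-hand side is ∫_0^5 (3*x^2 - 129/5) v dx + 2·v(5) + 2·v(0).
Compatibility check (pure Neumann): taking v ≡ 1 ∈ V gives 0 = ∫_0^5 f dx + (2) − (-2), i.e. ∫_0^5 f dx must equal u'(0) − u'(5) = -4. Indeed ∫_0^5 (3*x^2 - 129/5) dx = -4, so the data are compatible. The solution is then unique only up to an additive constant (fix it e.g. by requiring ∫_0^5 u dx = 0).


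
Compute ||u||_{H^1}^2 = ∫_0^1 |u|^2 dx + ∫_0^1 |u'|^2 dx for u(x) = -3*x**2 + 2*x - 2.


||u||_{H^1}^2 = 122/15

The H^1 norm (squared) on an interval (0, L) is
  ||u||_{H^1}^2 = ∫_0^L u(x)^2 dx + ∫_0^L u'(x)^2 dx.
Compute u'(x) = 2 - 6*x.
Then u(x)^2 = 9*x**4 - 12*x**3 + 16*x**2 - 8*x + 4 and u'(x)^2 = 36*x**2 - 24*x + 4.
Integrate each monomial from 0 to 1 using ∫_0^1 c·x^n dx = c·1^(n+1)/(n+1):
  ∫_0^1 u(x)^2 dx = ∫_0^1 (9*x^4 - 12*x^3 + 16*x^2 - 8*x + 4) dx. Term by term:
    ∫_0^1 9*x^4 dx = 9/5;  ∫_0^1 -12*x^3 dx = -3;  ∫_0^1 16*x^2 dx = 16/3;
    ∫_0^1 -8*x dx = -4;  ∫_0^1 4 dx = 4.
  Sum: 9/5 − 3 + 16/3 − 4 + 4 = 62/15.
  ∫_0^1 u'(x)^2 dx = ∫_0^1 (36*x^2 - 24*x + 4) dx. Term by term:
    ∫_0^1 36*x^2 dx = 12;  ∫_0^1 -24*x dx = -12;  ∫_0^1 4 dx = 4.
  Sum: 12 − 12 + 4 = 4.
Adding: ||u||_{H^1}^2 = 62/15 + 4 = 122/15.


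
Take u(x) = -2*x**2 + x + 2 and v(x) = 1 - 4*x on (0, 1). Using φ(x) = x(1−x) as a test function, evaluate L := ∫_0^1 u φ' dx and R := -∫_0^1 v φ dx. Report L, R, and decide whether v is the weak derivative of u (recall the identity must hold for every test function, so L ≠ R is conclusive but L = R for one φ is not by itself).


LHS = 1/6, RHS = 1/6. Yes, v = u' weakly.

u(x) = -2*x**2 + x + 2, classical derivative u'(x) = 1 - 4*x.
φ(x) = x(1−x), so φ'(x) = 1 - 2*x.
Note φ(0) = φ(1) = 0, so the boundary term u·φ vanishes.
LHS = ∫_0^1 u(x) φ'(x) dx = ∫_0^1 (4*x^3 - 4*x^2 - 3*x + 2) dx. Term by term:
  ∫_0^1 4*x^3 dx = 1;  ∫_0^1 -4*x^2 dx = -4/3;  ∫_0^1 -3*x dx = -3/2;
  ∫_0^1 2 dx = 2.
Sum: 1 − 4/3 − 3/2 + 2 = 1/6.
So LHS = 1/6.
∫_0^1 v(x) φ(x) dx = ∫_0^1 (4*x^3 - 5*x^2 + x) dx. Term by term:
  ∫_0^1 4*x^3 dx = 1;  ∫_0^1 -5*x^2 dx = -5/3;  ∫_0^1 x dx = 1/2.
Sum: 1 − 5/3 + 1/2 = -1/6.
So RHS = -∫_0^1 v(x) φ(x) dx = 1/6.
LHS = RHS, so the identity holds for this test φ.
Moreover u is smooth here and v(x) = u'(x) = 1 - 4*x pointwise, so the identity holds for every test function. Hence v is the weak derivative of u.


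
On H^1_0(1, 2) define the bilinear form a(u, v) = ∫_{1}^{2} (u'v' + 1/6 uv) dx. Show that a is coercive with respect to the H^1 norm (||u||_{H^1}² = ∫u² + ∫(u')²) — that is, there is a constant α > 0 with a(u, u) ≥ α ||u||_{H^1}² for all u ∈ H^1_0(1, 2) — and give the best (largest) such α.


α = (1/6 + π^2)/(1 + π^2)

Coercivity of a(·,·) on H^1_0(1, 2) means a(u, u) ≥ α ||u||_{H^1}² for every u ∈ H^1_0.
The interval has length L = 1, and Poincaré/coercivity depend only on L. Here a(u, u) = ∫(u')² + (1/6)·∫u².
Here 0 < c = 1/6 < 1. The condition a(u,u) ≥ α||u||_{H^1}² reads (1−α)∫(u')² ≥ (α−c)∫u². Any admissible α is ≤ 1 (rapidly oscillating u have ∫u²/∫(u')² → 0), and α = 1 would force 0 ≥ (1−c)∫u², impossible since c < 1; so 1−α > 0. By the sharp Poincaré inequality on H^1_0 of an interval of length L, ∫(u')² ≥ (π/L)²∫u² with equality for the first sine mode sin(π(x−x₀)/L) (x₀ the left endpoint), so the inequality holds for all u iff (1−α)(π/L)² ≥ α − c, i.e. α ≤ ((π/L)² + c)/((π/L)² + 1) = (1 + c(L/π)²)/(1 + (L/π)²). With (π/L)² = π^2 and c = 1/6, the largest admissible constant is α = ((π/L)² + c)/((π/L)² + 1).
Simplifying, α = (1/6 + π^2)/(1 + π^2).


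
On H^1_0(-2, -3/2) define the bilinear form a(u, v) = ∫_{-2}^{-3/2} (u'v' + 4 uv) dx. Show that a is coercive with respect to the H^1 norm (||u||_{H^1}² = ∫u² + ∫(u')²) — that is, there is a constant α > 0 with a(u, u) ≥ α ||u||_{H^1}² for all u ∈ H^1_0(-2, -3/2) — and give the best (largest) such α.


α = 1

Coercivity of a(·,·) on H^1_0(-2, -3/2) means a(u, u) ≥ α ||u||_{H^1}² for every u ∈ H^1_0.
The interval has length L = 1/2, and Poincaré/coercivity depend only on L. Here a(u, u) = ∫(u')² + (4)·∫u².
Here c = 4 ≥ 1, so a(u,u) = ∫(u')² + c∫u² ≥ ∫(u')² + ∫u² = ||u||_{H^1}², i.e. α = 1 works. No larger α is possible: a(u,u) ≥ α||u||_{H^1}² means (1−α)∫(u')² ≥ (α−c)∫u², and for the modes u_n = sin(nπ(x−x₀)/L) (x₀ the left endpoint) one has ∫u_n²/∫(u_n')² = (L/(nπ))² → 0, so a(u_n,u_n)/||u_n||_{H^1}² → 1. Hence the optimal constant is α = 1.
Therefore α = 1.


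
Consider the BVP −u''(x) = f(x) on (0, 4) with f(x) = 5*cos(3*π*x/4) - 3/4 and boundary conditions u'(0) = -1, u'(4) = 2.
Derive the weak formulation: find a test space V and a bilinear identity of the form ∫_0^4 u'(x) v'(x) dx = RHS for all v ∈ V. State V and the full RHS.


V = H^1(0, 4) (v unrestricted at boundary; u is determined up to an additive constant); weak form: ∫_0^4 u'v' dx = ∫_0^4 (5*cos(3*π*x/4) - 3/4) v dx + 2·v(4) + v(0) for all v ∈ V.

Multiply both sides by a test function v and integrate from 0 to 4:
  ∫_0^4 −u''(x) v(x) dx = ∫_0^4 f(x) v(x) dx.
Integrate the LHS by parts once:
  ∫_0^4 −u'' v dx = −[u'(x) v(x)]_0^4 + ∫_0^4 u'(x) v'(x) dx.
Thus ∫_0^4 u'(x) v'(x) dx = ∫_0^4 f(x) v(x) dx + [u'(x) v(x)]_0^4.
Choose V so that boundary terms are either known or forced to vanish.
u has inhomogeneous Neumann u'(0) = -1, u'(4) = 2. [u' v]_0^4 = (2)·v(4) − (-1)·v(0) = 2·v(4) + v(0). Take V = H^1(0, 4); boundary term becomes part of RHS.
Weak formulation: find u (satisfying any essential BC) such that ∫_0^4 u'(x) v'(x) dx = ∫_0^4 f v dx + 2·v(4) + v(0) for all v ∈ V (Neumann data are natural BCs: they enter the RHS as boundary terms).
Substituting f(x) = 5*cos(3*π*x/4) - 3/4, the right-hand side is ∫_0^4 (5*cos(3*π*x/4) - 3/4) v dx + 2·v(4) + v(0).
Compatibility check (pure Neumann): taking v ≡ 1 ∈ V gives 0 = ∫_0^4 f dx + (2) − (-1), i.e. ∫_0^4 f dx must equal u'(0) − u'(4) = -3. Indeed ∫_0^4 (5*cos(3*π*x/4) - 3/4) dx = -3, so the data are compatible. The solution is then unique only up to an additive constant (fix it e.g. by requiring ∫_0^4 u dx = 0).


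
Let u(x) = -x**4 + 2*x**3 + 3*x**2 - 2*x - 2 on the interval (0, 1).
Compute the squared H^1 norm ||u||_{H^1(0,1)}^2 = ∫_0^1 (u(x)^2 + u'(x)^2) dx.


||u||_{H^1}^2 = 1189/90

The H^1 norm (squared) on an interval (0, L) is
  ||u||_{H^1}^2 = ∫_0^L u(x)^2 dx + ∫_0^L u'(x)^2 dx.
Compute u'(x) = -4*x**3 + 6*x**2 + 6*x - 2.
Then u(x)^2 = x**8 - 4*x**7 - 2*x**6 + 16*x**5 + 5*x**4 - 20*x**3 - 8*x**2 + 8*x + 4 and u'(x)^2 = 16*x**6 - 48*x**5 - 12*x**4 + 88*x**3 + 12*x**2 - 24*x + 4.
Integrate each monomial from 0 to 1 using ∫_0^1 c·x^n dx = c·1^(n+1)/(n+1):
  ∫_0^1 u(x)^2 dx = ∫_0^1 (x^8 - 4*x^7 - 2*x^6 + 16*x^5 + 5*x^4 - 20*x^3 - 8*x^2 + 8*x + 4) dx. Term by term:
    ∫_0^1 x^8 dx = 1/9;  ∫_0^1 -4*x^7 dx = -1/2;  ∫_0^1 -2*x^6 dx = -2/7;
    ∫_0^1 16*x^5 dx = 8/3;  ∫_0^1 5*x^4 dx = 1;  ∫_0^1 -20*x^3 dx = -5;
    ∫_0^1 -8*x^2 dx = -8/3;  ∫_0^1 8*x dx = 4;  ∫_0^1 4 dx = 4.
  Sum: 1/9 − 1/2 − 2/7 + 8/3 + 1 − 5 − 8/3 + 4 + 4 = 419/126.
  ∫_0^1 u'(x)^2 dx = ∫_0^1 (16*x^6 - 48*x^5 - 12*x^4 + 88*x^3 + 12*x^2 - 24*x + 4) dx. Term by term:
    ∫_0^1 16*x^6 dx = 16/7;  ∫_0^1 -48*x^5 dx = -8;  ∫_0^1 -12*x^4 dx = -12/5;
    ∫_0^1 88*x^3 dx = 22;  ∫_0^1 12*x^2 dx = 4;  ∫_0^1 -24*x dx = -12;
    ∫_0^1 4 dx = 4.
  Sum: 16/7 − 8 − 12/5 + 22 + 4 − 12 + 4 = 346/35.
Adding: ||u||_{H^1}^2 = 419/126 + 346/35 = 1189/90.


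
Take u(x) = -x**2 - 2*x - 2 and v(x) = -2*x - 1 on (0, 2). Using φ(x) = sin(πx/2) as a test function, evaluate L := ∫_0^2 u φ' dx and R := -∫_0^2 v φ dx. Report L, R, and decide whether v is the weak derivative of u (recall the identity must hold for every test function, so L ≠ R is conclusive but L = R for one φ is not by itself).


LHS = 16/π, RHS = 12/π. No, v is not the weak derivative of u.

u(x) = -x**2 - 2*x - 2, classical derivative u'(x) = -2*x - 2.
φ(x) = sin(πx/2), so φ'(x) = π*cos(π*x/2)/2.
Note φ(0) = φ(2) = 0, so the boundary term u·φ vanishes.
LHS = ∫_0^2 u(x) φ'(x) dx = ∫_0^2 (-π*x^2*cos(π*x/2)/2 - π*x*cos(π*x/2) - π*cos(π*x/2)) dx. Term by term:
  ∫_0^2 -π*cos(π*x/2) dx = 0;  ∫_0^2 -π*x*cos(π*x/2) dx = 8/π;  ∫_0^2 -π*x^2*cos(π*x/2)/2 dx = 8/π.
Sum: 0 + 8/π + 8/π = 16/π.
So LHS = 16/π.
∫_0^2 v(x) φ(x) dx = ∫_0^2 (-2*x*sin(π*x/2) - sin(π*x/2)) dx. Term by term:
  ∫_0^2 -sin(π*x/2) dx = -4/π;  ∫_0^2 -2*x*sin(π*x/2) dx = -8/π.
Sum: -4/π − 8/π = -12/π.
So RHS = -∫_0^2 v(x) φ(x) dx = 12/π.
LHS − RHS = 4/π ≠ 0, so the identity fails.
(For a valid weak derivative the identity must hold for EVERY test function, in particular this one. The failure shows v is NOT the weak derivative of u.)
Correct weak derivative would be u'(x) = -2*x - 2.


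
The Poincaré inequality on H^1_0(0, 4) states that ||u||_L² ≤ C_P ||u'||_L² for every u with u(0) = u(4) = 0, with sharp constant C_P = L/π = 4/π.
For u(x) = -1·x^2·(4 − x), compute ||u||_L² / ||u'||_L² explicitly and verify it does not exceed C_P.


||u||_L² / ||u'||_L² = 2*sqrt(14)/7 < C_P = 4/π.

u(x) = -1·x^2·(4 − x), so u'(x) = x*(3*x - 8).
u(x) = -1·x^2·(4 − x) vanishes at x = 0 and x = 4, so u ∈ H^1_0(0, 4). Differentiate via the product rule and integrate the resulting polynomials term by term.
  ∫_0^4 u² dx = ∫_0^4 (x^6 - 8*x^5 + 16*x^4) dx. Term by term:
    ∫_0^4 x^6 dx = 16384/7;  ∫_0^4 -8*x^5 dx = -16384/3;  ∫_0^4 16*x^4 dx = 16384/5.
  Sum: 16384/7 − 16384/3 + 16384/5 = 16384/105.
  ∫_0^4 (u')² dx = ∫_0^4 (9*x^4 - 48*x^3 + 64*x^2) dx. Term by term:
    ∫_0^4 9*x^4 dx = 9216/5;  ∫_0^4 -48*x^3 dx = -3072;  ∫_0^4 64*x^2 dx = 4096/3.
  Sum: 9216/5 − 3072 + 4096/3 = 2048/15.
∫_0^4 u² dx = 16384/105, so ||u||_L² = 128*sqrt(105)/105.
∫_0^4 (u')² dx = 2048/15, so ||u'||_L² = 32*sqrt(30)/15.
Ratio ||u||_L² / ||u'||_L² = 2*sqrt(14)/7.
Sharp Poincaré constant on H^1_0(0, 4) is C_P = L/π = 4/π, achieved by sin(π/4·x).
A polynomial bump cannot attain the sharp Poincaré constant (only the first sine eigenfunction does), so the ratio is strictly less than C_P, consistent with ||u||_L² ≤ C_P ||u'||_L².


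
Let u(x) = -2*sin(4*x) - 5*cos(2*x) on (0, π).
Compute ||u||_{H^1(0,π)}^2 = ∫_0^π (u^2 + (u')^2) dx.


||u||_{H^1(0,π)}^2 = 193*π/2

u'(x) = 10*sin(2*x) - 8*cos(4*x).
Expand u² and (u')² and integrate term by term on (0, π), using: for integers n ≥ 1, ∫_0^π sin²(nx) dx = ∫_0^π cos²(nx) dx = π/2; for n ≠ n', ∫_0^π sin(nx)sin(n'x) dx = ∫_0^π cos(nx)cos(n'x) dx = 0; and by product-to-sum, ∫_0^π sin(nx)cos(n'x) dx = ½∫_0^π [sin((n+n')x) + sin((n−n')x)] dx, which is 0 when n+n' is even and 2n/(n²−n'²) when n+n' is odd (it need not vanish on (0, π)).
  u² squared terms: (-5)²·∫cos(2x)² dx = 25·π/2 = 25*π/2;  (-2)²·∫sin(4x)² dx = 4·π/2 = 2*π.
  u² cross terms: 2·(-5)·(-2)·∫cos(2x)·sin(4x) dx = 20·(0) = 0.
  So ∫_0^π u² dx = 25*π/2 + 2*π + 0 = 29*π/2.
  (u')² squared terms: (-8)²·∫cos(4x)² dx = 64·π/2 = 32*π;  (10)²·∫sin(2x)² dx = 100·π/2 = 50*π.
  (u')² cross terms: 2·(-8)·(10)·∫cos(4x)·sin(2x) dx = -160·(0) = 0.
  So ∫_0^π (u')² dx = 32*π + 50*π + 0 = 82*π.
||u||_{H^1}^2 = (29*π/2) + (82*π) = 193*π/2.


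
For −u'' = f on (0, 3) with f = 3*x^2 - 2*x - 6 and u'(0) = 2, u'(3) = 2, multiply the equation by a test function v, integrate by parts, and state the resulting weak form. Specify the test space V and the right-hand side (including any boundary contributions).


V = H^1(0, 3) (v unrestricted at boundary; u is determined up to an additive constant); weak form: ∫_0^3 u'v' dx = ∫_0^3 (3*x^2 - 2*x - 6) v dx + 2·v(3) − 2·v(0) for all v ∈ V.

Multiply both sides by a test function v and integrate from 0 to 3:
  ∫_0^3 −u''(x) v(x) dx = ∫_0^3 f(x) v(x) dx.
Integrate the LHS by parts once:
  ∫_0^3 −u'' v dx = −[u'(x) v(x)]_0^3 + ∫_0^3 u'(x) v'(x) dx.
Thus ∫_0^3 u'(x) v'(x) dx = ∫_0^3 f(x) v(x) dx + [u'(x) v(x)]_0^3.
Choose V so that boundary terms are either known or forced to vanish.
u has inhomogeneous Neumann u'(0) = 2, u'(3) = 2. [u' v]_0^3 = (2)·v(3) − (2)·v(0) = 2·v(3) − 2·v(0). Take V = H^1(0, 3); boundary term becomes part of RHS.
Weak formulation: find u (satisfying any essential BC) such that ∫_0^3 u'(x) v'(x) dx = ∫_0^3 f v dx + 2·v(3) − 2·v(0) for all v ∈ V (Neumann data are natural BCs: they enter the RHS as boundary terms).
Substituting f(x) = 3*x^2 - 2*x - 6, the right-hand side is ∫_0^3 (3*x^2 - 2*x - 6) v dx + 2·v(3) − 2·v(0).
Compatibility check (pure Neumann): taking v ≡ 1 ∈ V gives 0 = ∫_0^3 f dx + (2) − (2), i.e. ∫_0^3 f dx must equal u'(0) − u'(3) = 0. Indeed ∫_0^3 (3*x^2 - 2*x - 6) dx = 0, so the data are compatible. The solution is then unique only up to an additive constant (fix it e.g. by requiring ∫_0^3 u dx = 0).


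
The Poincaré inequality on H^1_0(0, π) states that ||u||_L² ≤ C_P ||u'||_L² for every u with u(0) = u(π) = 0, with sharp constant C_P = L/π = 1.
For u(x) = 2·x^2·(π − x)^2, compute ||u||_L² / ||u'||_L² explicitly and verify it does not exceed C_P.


||u||_L² / ||u'||_L² = sqrt(3)*π/6 < C_P = 1.

u(x) = 2·x^2·(π − x)^2, so u'(x) = 4*x*(x - π)*(2*x - π).
u(x) = 2·x^2·(π − x)^2 vanishes at x = 0 and x = π, so u ∈ H^1_0(0, π). Differentiate via the product rule and integrate the resulting polynomials term by term.
  ∫_0^π u² dx = ∫_0^π (4*x^8 - 16*π*x^7 + 24*π^2*x^6 - 16*π^3*x^5 + 4*π^4*x^4) dx. Term by term:
    ∫_0^π 4*x^8 dx = 4*π^9/9;  ∫_0^π -16*π*x^7 dx = -2*π^9;  ∫_0^π 24*π^2*x^6 dx = 24*π^9/7;
    ∫_0^π -16*π^3*x^5 dx = -8*π^9/3;  ∫_0^π 4*π^4*x^4 dx = 4*π^9/5.
  Sum: 4*π^9/9 − 2*π^9 + 24*π^9/7 − 8*π^9/3 + 4*π^9/5 = 2*π^9/315.
  ∫_0^π (u')² dx = ∫_0^π (64*x^6 - 192*π*x^5 + 208*π^2*x^4 - 96*π^3*x^3 + 16*π^4*x^2) dx. Term by term:
    ∫_0^π 64*x^6 dx = 64*π^7/7;  ∫_0^π -192*π*x^5 dx = -32*π^7;  ∫_0^π 208*π^2*x^4 dx = 208*π^7/5;
    ∫_0^π -96*π^3*x^3 dx = -24*π^7;  ∫_0^π 16*π^4*x^2 dx = 16*π^7/3.
  Sum: 64*π^7/7 − 32*π^7 + 208*π^7/5 − 24*π^7 + 16*π^7/3 = 8*π^7/105.
∫_0^π u² dx = 2*π^9/315, so ||u||_L² = sqrt(70)*π^(9/2)/105.
∫_0^π (u')² dx = 8*π^7/105, so ||u'||_L² = 2*sqrt(210)*π^(7/2)/105.
Ratio ||u||_L² / ||u'||_L² = sqrt(3)*π/6.
Sharp Poincaré constant on H^1_0(0, π) is C_P = L/π = 1, achieved by sin(x).
A polynomial bump cannot attain the sharp Poincaré constant (only the first sine eigenfunction does), so the ratio is strictly less than C_P, consistent with ||u||_L² ≤ C_P ||u'||_L².
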